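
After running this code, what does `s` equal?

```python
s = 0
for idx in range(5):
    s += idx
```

Let's trace through this code step by step.

Initialize: s = 0
Entering loop: for idx in range(5):

After execution: s = 10
10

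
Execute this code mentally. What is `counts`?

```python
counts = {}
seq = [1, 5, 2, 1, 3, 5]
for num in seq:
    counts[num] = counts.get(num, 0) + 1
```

Let's trace through this code step by step.

Initialize: counts = {}
Initialize: seq = [1, 5, 2, 1, 3, 5]
Entering loop: for num in seq:

After execution: counts = {1: 2, 5: 2, 2: 1, 3: 1}
{1: 2, 5: 2, 2: 1, 3: 1}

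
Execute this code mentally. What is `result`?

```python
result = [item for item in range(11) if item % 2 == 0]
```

Let's trace through this code step by step.

Initialize: result = [item for item in range(11) if item % 2 == 0]

After execution: result = [0, 2, 4, 6, 8, 10]
[0, 2, 4, 6, 8, 10]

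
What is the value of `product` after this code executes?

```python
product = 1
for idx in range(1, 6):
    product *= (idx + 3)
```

Let's trace through this code step by step.

Initialize: product = 1
Entering loop: for idx in range(1, 6):

After execution: product = 6720
6720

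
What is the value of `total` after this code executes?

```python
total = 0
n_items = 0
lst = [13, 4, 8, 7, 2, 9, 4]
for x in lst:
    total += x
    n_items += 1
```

Let's trace through this code step by step.

Initialize: total = 0
Initialize: n_items = 0
Initialize: lst = [13, 4, 8, 7, 2, 9, 4]
Entering loop: for x in lst:

After execution: total = 47
47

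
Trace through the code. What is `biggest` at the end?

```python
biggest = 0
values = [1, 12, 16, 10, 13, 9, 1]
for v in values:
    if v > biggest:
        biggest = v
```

Let's trace through this code step by step.

Initialize: biggest = 0
Initialize: values = [1, 12, 16, 10, 13, 9, 1]
Entering loop: for v in values:

After execution: biggest = 16
16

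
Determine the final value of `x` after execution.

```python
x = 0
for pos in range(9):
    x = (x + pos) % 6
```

Let's trace through this code step by step.

Initialize: x = 0
Entering loop: for pos in range(9):

After execution: x = 0
0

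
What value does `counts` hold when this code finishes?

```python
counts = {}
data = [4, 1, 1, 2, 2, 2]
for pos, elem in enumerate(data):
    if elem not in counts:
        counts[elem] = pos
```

Let's trace through this code step by step.

Initialize: counts = {}
Initialize: data = [4, 1, 1, 2, 2, 2]
Entering loop: for pos, elem in enumerate(data):

After execution: counts = {4: 0, 1: 1, 2: 3}
{4: 0, 1: 1, 2: 3}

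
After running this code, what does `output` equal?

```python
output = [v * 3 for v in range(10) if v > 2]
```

Let's trace through this code step by step.

Initialize: output = [v * 3 for v in range(10) if v > 2]

After execution: output = [9, 12, 15, 18, 21, 24, 27]
[9, 12, 15, 18, 21, 24, 27]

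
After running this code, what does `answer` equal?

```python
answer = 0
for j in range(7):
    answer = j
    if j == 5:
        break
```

Let's trace through this code step by step.

Initialize: answer = 0
Entering loop: for j in range(7):

After execution: answer = 5
5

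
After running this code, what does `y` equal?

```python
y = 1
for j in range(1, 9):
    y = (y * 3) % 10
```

Let's trace through this code step by step.

Initialize: y = 1
Entering loop: for j in range(1, 9):

After execution: y = 1
1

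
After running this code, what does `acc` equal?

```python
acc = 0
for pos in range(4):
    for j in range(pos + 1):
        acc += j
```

Let's trace through this code step by step.

Initialize: acc = 0
Entering loop: for pos in range(4):

After execution: acc = 10
10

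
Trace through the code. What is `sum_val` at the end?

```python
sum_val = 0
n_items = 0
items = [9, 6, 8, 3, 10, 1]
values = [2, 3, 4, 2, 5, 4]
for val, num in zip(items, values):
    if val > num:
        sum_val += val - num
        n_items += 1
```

Let's trace through this code step by step.

Initialize: sum_val = 0
Initialize: n_items = 0
Initialize: items = [9, 6, 8, 3, 10, 1]
Initialize: values = [2, 3, 4, 2, 5, 4]
Entering loop: for val, num in zip(items, values):

After execution: sum_val = 20
20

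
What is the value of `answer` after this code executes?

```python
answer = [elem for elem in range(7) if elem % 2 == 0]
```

Let's trace through this code step by step.

Initialize: answer = [elem for elem in range(7) if elem % 2 == 0]

After execution: answer = [0, 2, 4, 6]
[0, 2, 4, 6]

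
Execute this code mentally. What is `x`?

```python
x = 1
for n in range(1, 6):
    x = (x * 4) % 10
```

Let's trace through this code step by step.

Initialize: x = 1
Entering loop: for n in range(1, 6):

After execution: x = 4
4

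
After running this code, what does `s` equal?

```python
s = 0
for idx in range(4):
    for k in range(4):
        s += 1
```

Let's trace through this code step by step.

Initialize: s = 0
Entering loop: for idx in range(4):

After execution: s = 16
16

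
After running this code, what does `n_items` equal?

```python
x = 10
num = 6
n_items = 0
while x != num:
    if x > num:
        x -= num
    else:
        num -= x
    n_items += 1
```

Let's trace through this code step by step.

Initialize: x = 10
Initialize: num = 6
Initialize: n_items = 0
Entering loop: while x != num:

After execution: n_items = 3
3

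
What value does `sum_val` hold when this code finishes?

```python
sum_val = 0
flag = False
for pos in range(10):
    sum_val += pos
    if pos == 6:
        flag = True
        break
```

Let's trace through this code step by step.

Initialize: sum_val = 0
Initialize: flag = False
Entering loop: for pos in range(10):

After execution: sum_val = 21
21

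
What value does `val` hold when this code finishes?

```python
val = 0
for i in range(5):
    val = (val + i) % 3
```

Let's trace through this code step by step.

Initialize: val = 0
Entering loop: for i in range(5):

After execution: val = 1
1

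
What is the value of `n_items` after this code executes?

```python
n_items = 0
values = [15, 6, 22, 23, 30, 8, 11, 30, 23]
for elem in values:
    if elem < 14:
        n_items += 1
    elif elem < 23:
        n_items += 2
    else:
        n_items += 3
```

Let's trace through this code step by step.

Initialize: n_items = 0
Initialize: values = [15, 6, 22, 23, 30, 8, 11, 30, 23]
Entering loop: for elem in values:

After execution: n_items = 19
19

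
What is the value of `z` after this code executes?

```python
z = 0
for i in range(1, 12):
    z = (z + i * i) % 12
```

Let's trace through this code step by step.

Initialize: z = 0
Entering loop: for i in range(1, 12):

After execution: z = 2
2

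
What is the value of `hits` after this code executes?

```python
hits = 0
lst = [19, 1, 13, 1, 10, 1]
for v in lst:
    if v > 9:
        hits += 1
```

Let's trace through this code step by step.

Initialize: hits = 0
Initialize: lst = [19, 1, 13, 1, 10, 1]
Entering loop: for v in lst:

After execution: hits = 3
3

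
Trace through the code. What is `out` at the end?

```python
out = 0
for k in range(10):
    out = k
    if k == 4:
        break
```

Let's trace through this code step by step.

Initialize: out = 0
Entering loop: for k in range(10):

After execution: out = 4
4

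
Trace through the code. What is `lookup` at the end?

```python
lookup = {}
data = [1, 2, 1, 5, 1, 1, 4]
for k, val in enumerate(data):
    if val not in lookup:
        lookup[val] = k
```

Let's trace through this code step by step.

Initialize: lookup = {}
Initialize: data = [1, 2, 1, 5, 1, 1, 4]
Entering loop: for k, val in enumerate(data):

After execution: lookup = {1: 0, 2: 1, 5: 3, 4: 6}
{1: 0, 2: 1, 5: 3, 4: 6}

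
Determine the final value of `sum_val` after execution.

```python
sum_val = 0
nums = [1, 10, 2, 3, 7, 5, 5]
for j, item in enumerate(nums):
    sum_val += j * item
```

Let's trace through this code step by step.

Initialize: sum_val = 0
Initialize: nums = [1, 10, 2, 3, 7, 5, 5]
Entering loop: for j, item in enumerate(nums):

After execution: sum_val = 106
106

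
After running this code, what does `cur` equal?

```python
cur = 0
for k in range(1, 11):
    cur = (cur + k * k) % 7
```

Let's trace through this code step by step.

Initialize: cur = 0
Entering loop: for k in range(1, 11):

After execution: cur = 0
0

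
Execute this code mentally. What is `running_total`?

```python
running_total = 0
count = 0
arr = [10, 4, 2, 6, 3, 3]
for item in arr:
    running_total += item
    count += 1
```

Let's trace through this code step by step.

Initialize: running_total = 0
Initialize: count = 0
Initialize: arr = [10, 4, 2, 6, 3, 3]
Entering loop: for item in arr:

After execution: running_total = 28
28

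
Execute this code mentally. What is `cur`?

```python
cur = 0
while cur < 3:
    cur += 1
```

Let's trace through this code step by step.

Initialize: cur = 0
Entering loop: while cur < 3:

After execution: cur = 3
3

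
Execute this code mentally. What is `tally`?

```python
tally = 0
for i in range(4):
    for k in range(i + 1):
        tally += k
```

Let's trace through this code step by step.

Initialize: tally = 0
Entering loop: for i in range(4):

After execution: tally = 10
10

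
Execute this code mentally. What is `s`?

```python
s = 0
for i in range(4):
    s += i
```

Let's trace through this code step by step.

Initialize: s = 0
Entering loop: for i in range(4):

After execution: s = 6
6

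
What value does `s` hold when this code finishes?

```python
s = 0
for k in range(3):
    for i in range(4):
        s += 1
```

Let's trace through this code step by step.

Initialize: s = 0
Entering loop: for k in range(3):

After execution: s = 12
12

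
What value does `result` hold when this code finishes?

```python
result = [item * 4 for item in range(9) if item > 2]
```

Let's trace through this code step by step.

Initialize: result = [item * 4 for item in range(9) if item > 2]

After execution: result = [12, 16, 20, 24, 28, 32]
[12, 16, 20, 24, 28, 32]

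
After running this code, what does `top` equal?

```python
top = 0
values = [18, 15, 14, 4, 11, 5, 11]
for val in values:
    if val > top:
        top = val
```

Let's trace through this code step by step.

Initialize: top = 0
Initialize: values = [18, 15, 14, 4, 11, 5, 11]
Entering loop: for val in values:

After execution: top = 18
18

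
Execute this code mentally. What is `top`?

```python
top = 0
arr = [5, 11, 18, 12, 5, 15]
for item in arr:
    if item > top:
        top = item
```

Let's trace through this code step by step.

Initialize: top = 0
Initialize: arr = [5, 11, 18, 12, 5, 15]
Entering loop: for item in arr:

After execution: top = 18
18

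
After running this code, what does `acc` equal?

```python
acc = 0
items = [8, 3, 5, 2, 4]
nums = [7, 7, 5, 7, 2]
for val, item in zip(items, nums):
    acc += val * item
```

Let's trace through this code step by step.

Initialize: acc = 0
Initialize: items = [8, 3, 5, 2, 4]
Initialize: nums = [7, 7, 5, 7, 2]
Entering loop: for val, item in zip(items, nums):

After execution: acc = 124
124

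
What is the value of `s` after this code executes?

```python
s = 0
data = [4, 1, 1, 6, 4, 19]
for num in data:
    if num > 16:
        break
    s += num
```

Let's trace through this code step by step.

Initialize: s = 0
Initialize: data = [4, 1, 1, 6, 4, 19]
Entering loop: for num in data:

After execution: s = 16
16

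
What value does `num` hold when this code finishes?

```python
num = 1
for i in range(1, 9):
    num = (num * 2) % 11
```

Let's trace through this code step by step.

Initialize: num = 1
Entering loop: for i in range(1, 9):

After execution: num = 3
3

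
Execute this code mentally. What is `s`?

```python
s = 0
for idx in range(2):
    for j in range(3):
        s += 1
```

Let's trace through this code step by step.

Initialize: s = 0
Entering loop: for idx in range(2):

After execution: s = 6
6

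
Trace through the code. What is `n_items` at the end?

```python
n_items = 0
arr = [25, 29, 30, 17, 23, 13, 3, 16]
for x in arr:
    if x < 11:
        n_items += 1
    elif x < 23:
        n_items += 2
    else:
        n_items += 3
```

Let's trace through this code step by step.

Initialize: n_items = 0
Initialize: arr = [25, 29, 30, 17, 23, 13, 3, 16]
Entering loop: for x in arr:

After execution: n_items = 19
19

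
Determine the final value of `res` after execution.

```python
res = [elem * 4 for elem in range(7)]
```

Let's trace through this code step by step.

Initialize: res = [elem * 4 for elem in range(7)]

After execution: res = [0, 4, 8, 12, 16, 20, 24]
[0, 4, 8, 12, 16, 20, 24]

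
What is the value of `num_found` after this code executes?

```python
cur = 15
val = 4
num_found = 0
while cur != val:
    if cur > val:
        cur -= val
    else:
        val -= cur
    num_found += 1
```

Let's trace through this code step by step.

Initialize: cur = 15
Initialize: val = 4
Initialize: num_found = 0
Entering loop: while cur != val:

After execution: num_found = 6
6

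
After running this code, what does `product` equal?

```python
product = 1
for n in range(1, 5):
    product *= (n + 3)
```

Let's trace through this code step by step.

Initialize: product = 1
Entering loop: for n in range(1, 5):

After execution: product = 840
840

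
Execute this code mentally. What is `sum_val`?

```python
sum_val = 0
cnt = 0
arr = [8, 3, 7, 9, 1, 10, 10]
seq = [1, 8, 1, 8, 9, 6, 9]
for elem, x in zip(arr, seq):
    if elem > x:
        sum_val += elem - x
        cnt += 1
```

Let's trace through this code step by step.

Initialize: sum_val = 0
Initialize: cnt = 0
Initialize: arr = [8, 3, 7, 9, 1, 10, 10]
Initialize: seq = [1, 8, 1, 8, 9, 6, 9]
Entering loop: for elem, x in zip(arr, seq):

After execution: sum_val = 19
19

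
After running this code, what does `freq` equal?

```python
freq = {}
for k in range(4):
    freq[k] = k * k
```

Let's trace through this code step by step.

Initialize: freq = {}
Entering loop: for k in range(4):

After execution: freq = {0: 0, 1: 1, 2: 4, 3: 9}
{0: 0, 1: 1, 2: 4, 3: 9}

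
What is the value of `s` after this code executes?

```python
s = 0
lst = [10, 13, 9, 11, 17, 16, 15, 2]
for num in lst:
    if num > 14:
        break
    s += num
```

Let's trace through this code step by step.

Initialize: s = 0
Initialize: lst = [10, 13, 9, 11, 17, 16, 15, 2]
Entering loop: for num in lst:

After execution: s = 43
43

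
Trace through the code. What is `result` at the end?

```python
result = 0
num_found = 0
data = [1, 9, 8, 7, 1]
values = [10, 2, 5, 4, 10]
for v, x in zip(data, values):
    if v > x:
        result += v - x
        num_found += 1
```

Let's trace through this code step by step.

Initialize: result = 0
Initialize: num_found = 0
Initialize: data = [1, 9, 8, 7, 1]
Initialize: values = [10, 2, 5, 4, 10]
Entering loop: for v, x in zip(data, values):

After execution: result = 13
13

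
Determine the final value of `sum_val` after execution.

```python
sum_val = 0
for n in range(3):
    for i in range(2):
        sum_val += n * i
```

Let's trace through this code step by step.

Initialize: sum_val = 0
Entering loop: for n in range(3):

After execution: sum_val = 3
3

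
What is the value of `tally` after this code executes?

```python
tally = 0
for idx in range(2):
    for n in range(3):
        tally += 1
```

Let's trace through this code step by step.

Initialize: tally = 0
Entering loop: for idx in range(2):

After execution: tally = 6
6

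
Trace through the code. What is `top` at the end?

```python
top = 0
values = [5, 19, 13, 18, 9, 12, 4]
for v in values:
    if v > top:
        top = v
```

Let's trace through this code step by step.

Initialize: top = 0
Initialize: values = [5, 19, 13, 18, 9, 12, 4]
Entering loop: for v in values:

After execution: top = 19
19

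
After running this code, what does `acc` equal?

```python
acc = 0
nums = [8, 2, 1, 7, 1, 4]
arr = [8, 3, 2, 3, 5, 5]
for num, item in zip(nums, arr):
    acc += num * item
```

Let's trace through this code step by step.

Initialize: acc = 0
Initialize: nums = [8, 2, 1, 7, 1, 4]
Initialize: arr = [8, 3, 2, 3, 5, 5]
Entering loop: for num, item in zip(nums, arr):

After execution: acc = 118
118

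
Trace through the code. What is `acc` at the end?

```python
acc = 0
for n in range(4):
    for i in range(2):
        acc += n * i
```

Let's trace through this code step by step.

Initialize: acc = 0
Entering loop: for n in range(4):

After execution: acc = 6
6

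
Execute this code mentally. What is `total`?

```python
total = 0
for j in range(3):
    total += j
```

Let's trace through this code step by step.

Initialize: total = 0
Entering loop: for j in range(3):

After execution: total = 3
3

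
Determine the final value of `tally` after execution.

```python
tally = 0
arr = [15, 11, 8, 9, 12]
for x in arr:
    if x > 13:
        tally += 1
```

Let's trace through this code step by step.

Initialize: tally = 0
Initialize: arr = [15, 11, 8, 9, 12]
Entering loop: for x in arr:

After execution: tally = 1
1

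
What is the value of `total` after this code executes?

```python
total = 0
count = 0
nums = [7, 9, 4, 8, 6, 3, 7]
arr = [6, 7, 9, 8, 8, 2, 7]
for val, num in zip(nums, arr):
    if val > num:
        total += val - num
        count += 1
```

Let's trace through this code step by step.

Initialize: total = 0
Initialize: count = 0
Initialize: nums = [7, 9, 4, 8, 6, 3, 7]
Initialize: arr = [6, 7, 9, 8, 8, 2, 7]
Entering loop: for val, num in zip(nums, arr):

After execution: total = 4
4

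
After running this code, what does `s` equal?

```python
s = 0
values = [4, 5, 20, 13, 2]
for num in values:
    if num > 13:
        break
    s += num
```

Let's trace through this code step by step.

Initialize: s = 0
Initialize: values = [4, 5, 20, 13, 2]
Entering loop: for num in values:

After execution: s = 9
9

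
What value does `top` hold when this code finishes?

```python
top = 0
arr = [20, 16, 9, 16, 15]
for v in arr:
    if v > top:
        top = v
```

Let's trace through this code step by step.

Initialize: top = 0
Initialize: arr = [20, 16, 9, 16, 15]
Entering loop: for v in arr:

After execution: top = 20
20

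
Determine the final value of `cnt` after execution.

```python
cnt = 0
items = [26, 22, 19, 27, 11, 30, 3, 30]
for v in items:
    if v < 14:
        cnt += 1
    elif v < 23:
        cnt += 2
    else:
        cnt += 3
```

Let's trace through this code step by step.

Initialize: cnt = 0
Initialize: items = [26, 22, 19, 27, 11, 30, 3, 30]
Entering loop: for v in items:

After execution: cnt = 18
18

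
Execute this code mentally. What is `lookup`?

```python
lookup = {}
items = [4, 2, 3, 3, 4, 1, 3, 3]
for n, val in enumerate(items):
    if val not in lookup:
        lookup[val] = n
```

Let's trace through this code step by step.

Initialize: lookup = {}
Initialize: items = [4, 2, 3, 3, 4, 1, 3, 3]
Entering loop: for n, val in enumerate(items):

After execution: lookup = {4: 0, 2: 1, 3: 2, 1: 5}
{4: 0, 2: 1, 3: 2, 1: 5}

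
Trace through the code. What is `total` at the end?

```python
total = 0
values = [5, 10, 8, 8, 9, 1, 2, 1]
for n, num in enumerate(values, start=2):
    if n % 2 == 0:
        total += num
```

Let's trace through this code step by step.

Initialize: total = 0
Initialize: values = [5, 10, 8, 8, 9, 1, 2, 1]
Entering loop: for n, num in enumerate(values, start=2):

After execution: total = 24
24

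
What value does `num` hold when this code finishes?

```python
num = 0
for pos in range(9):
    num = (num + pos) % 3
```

Let's trace through this code step by step.

Initialize: num = 0
Entering loop: for pos in range(9):

After execution: num = 0
0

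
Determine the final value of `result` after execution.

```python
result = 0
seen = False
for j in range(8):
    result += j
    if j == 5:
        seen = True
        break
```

Let's trace through this code step by step.

Initialize: result = 0
Initialize: seen = False
Entering loop: for j in range(8):

After execution: result = 15
15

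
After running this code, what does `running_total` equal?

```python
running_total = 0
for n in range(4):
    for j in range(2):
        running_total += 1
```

Let's trace through this code step by step.

Initialize: running_total = 0
Entering loop: for n in range(4):

After execution: running_total = 8
8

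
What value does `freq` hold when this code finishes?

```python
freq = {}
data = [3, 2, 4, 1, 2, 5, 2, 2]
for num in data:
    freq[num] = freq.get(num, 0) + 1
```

Let's trace through this code step by step.

Initialize: freq = {}
Initialize: data = [3, 2, 4, 1, 2, 5, 2, 2]
Entering loop: for num in data:

After execution: freq = {3: 1, 2: 4, 4: 1, 1: 1, 5: 1}
{3: 1, 2: 4, 4: 1, 1: 1, 5: 1}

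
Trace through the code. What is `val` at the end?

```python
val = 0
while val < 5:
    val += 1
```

Let's trace through this code step by step.

Initialize: val = 0
Entering loop: while val < 5:

After execution: val = 5
5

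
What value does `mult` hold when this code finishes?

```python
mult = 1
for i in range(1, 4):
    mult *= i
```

Let's trace through this code step by step.

Initialize: mult = 1
Entering loop: for i in range(1, 4):

After execution: mult = 6
6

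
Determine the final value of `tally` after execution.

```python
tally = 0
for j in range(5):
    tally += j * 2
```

Let's trace through this code step by step.

Initialize: tally = 0
Entering loop: for j in range(5):

After execution: tally = 20
20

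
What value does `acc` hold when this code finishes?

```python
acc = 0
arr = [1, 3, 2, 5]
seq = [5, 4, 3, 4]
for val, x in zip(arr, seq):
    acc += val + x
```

Let's trace through this code step by step.

Initialize: acc = 0
Initialize: arr = [1, 3, 2, 5]
Initialize: seq = [5, 4, 3, 4]
Entering loop: for val, x in zip(arr, seq):

After execution: acc = 27
27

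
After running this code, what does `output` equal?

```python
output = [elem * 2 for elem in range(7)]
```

Let's trace through this code step by step.

Initialize: output = [elem * 2 for elem in range(7)]

After execution: output = [0, 2, 4, 6, 8, 10, 12]
[0, 2, 4, 6, 8, 10, 12]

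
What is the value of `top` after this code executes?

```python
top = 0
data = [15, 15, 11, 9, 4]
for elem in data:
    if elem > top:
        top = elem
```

Let's trace through this code step by step.

Initialize: top = 0
Initialize: data = [15, 15, 11, 9, 4]
Entering loop: for elem in data:

After execution: top = 15
15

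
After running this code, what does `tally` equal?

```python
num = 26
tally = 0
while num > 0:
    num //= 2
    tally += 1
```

Let's trace through this code step by step.

Initialize: num = 26
Initialize: tally = 0
Entering loop: while num > 0:

After execution: tally = 5
5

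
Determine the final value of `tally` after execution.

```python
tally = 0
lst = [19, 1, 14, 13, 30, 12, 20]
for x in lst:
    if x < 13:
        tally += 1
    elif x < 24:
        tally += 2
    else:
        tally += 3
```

Let's trace through this code step by step.

Initialize: tally = 0
Initialize: lst = [19, 1, 14, 13, 30, 12, 20]
Entering loop: for x in lst:

After execution: tally = 13
13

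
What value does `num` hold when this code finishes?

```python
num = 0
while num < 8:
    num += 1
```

Let's trace through this code step by step.

Initialize: num = 0
Entering loop: while num < 8:

After execution: num = 8
8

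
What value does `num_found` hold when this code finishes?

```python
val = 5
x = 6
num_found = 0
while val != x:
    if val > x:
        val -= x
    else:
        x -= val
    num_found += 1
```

Let's trace through this code step by step.

Initialize: val = 5
Initialize: x = 6
Initialize: num_found = 0
Entering loop: while val != x:

After execution: num_found = 5
5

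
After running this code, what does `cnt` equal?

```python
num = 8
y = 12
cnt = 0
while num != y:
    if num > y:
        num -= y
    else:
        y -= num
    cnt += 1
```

Let's trace through this code step by step.

Initialize: num = 8
Initialize: y = 12
Initialize: cnt = 0
Entering loop: while num != y:

After execution: cnt = 2
2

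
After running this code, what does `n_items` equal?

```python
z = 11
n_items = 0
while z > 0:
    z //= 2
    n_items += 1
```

Let's trace through this code step by step.

Initialize: z = 11
Initialize: n_items = 0
Entering loop: while z > 0:

After execution: n_items = 4
4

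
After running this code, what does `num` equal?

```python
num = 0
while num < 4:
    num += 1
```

Let's trace through this code step by step.

Initialize: num = 0
Entering loop: while num < 4:

After execution: num = 4
4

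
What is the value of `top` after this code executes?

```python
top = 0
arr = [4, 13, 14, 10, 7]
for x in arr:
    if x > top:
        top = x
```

Let's trace through this code step by step.

Initialize: top = 0
Initialize: arr = [4, 13, 14, 10, 7]
Entering loop: for x in arr:

After execution: top = 14
14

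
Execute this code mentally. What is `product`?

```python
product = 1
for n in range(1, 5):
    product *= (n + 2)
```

Let's trace through this code step by step.

Initialize: product = 1
Entering loop: for n in range(1, 5):

After execution: product = 360
360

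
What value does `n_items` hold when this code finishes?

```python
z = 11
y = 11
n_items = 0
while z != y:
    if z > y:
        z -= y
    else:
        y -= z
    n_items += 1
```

Let's trace through this code step by step.

Initialize: z = 11
Initialize: y = 11
Initialize: n_items = 0
Entering loop: while z != y:

After execution: n_items = 0
0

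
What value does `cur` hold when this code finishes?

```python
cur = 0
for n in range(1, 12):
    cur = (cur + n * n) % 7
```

Let's trace through this code step by step.

Initialize: cur = 0
Entering loop: for n in range(1, 12):

After execution: cur = 2
2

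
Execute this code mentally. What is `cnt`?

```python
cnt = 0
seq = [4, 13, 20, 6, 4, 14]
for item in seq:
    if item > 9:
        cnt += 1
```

Let's trace through this code step by step.

Initialize: cnt = 0
Initialize: seq = [4, 13, 20, 6, 4, 14]
Entering loop: for item in seq:

After execution: cnt = 3
3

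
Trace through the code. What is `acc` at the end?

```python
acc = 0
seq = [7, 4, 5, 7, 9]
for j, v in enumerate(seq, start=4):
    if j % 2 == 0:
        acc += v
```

Let's trace through this code step by step.

Initialize: acc = 0
Initialize: seq = [7, 4, 5, 7, 9]
Entering loop: for j, v in enumerate(seq, start=4):

After execution: acc = 21
21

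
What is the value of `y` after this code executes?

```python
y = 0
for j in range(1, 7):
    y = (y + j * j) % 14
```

Let's trace through this code step by step.

Initialize: y = 0
Entering loop: for j in range(1, 7):

After execution: y = 7
7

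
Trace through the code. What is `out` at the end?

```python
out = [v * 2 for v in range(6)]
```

Let's trace through this code step by step.

Initialize: out = [v * 2 for v in range(6)]

After execution: out = [0, 2, 4, 6, 8, 10]
[0, 2, 4, 6, 8, 10]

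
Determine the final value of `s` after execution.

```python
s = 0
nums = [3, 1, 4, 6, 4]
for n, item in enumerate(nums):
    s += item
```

Let's trace through this code step by step.

Initialize: s = 0
Initialize: nums = [3, 1, 4, 6, 4]
Entering loop: for n, item in enumerate(nums):

After execution: s = 18
18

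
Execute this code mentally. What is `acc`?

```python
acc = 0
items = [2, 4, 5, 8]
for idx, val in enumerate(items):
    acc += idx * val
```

Let's trace through this code step by step.

Initialize: acc = 0
Initialize: items = [2, 4, 5, 8]
Entering loop: for idx, val in enumerate(items):

After execution: acc = 38
38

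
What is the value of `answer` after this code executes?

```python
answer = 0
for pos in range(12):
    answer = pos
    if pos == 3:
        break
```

Let's trace through this code step by step.

Initialize: answer = 0
Entering loop: for pos in range(12):

After execution: answer = 3
3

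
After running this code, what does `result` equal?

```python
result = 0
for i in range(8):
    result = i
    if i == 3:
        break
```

Let's trace through this code step by step.

Initialize: result = 0
Entering loop: for i in range(8):

After execution: result = 3
3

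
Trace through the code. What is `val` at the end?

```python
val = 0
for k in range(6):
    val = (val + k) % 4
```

Let's trace through this code step by step.

Initialize: val = 0
Entering loop: for k in range(6):

After execution: val = 3
3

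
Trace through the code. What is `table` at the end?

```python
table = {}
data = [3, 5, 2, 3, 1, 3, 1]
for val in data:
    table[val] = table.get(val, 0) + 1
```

Let's trace through this code step by step.

Initialize: table = {}
Initialize: data = [3, 5, 2, 3, 1, 3, 1]
Entering loop: for val in data:

After execution: table = {3: 3, 5: 1, 2: 1, 1: 2}
{3: 3, 5: 1, 2: 1, 1: 2}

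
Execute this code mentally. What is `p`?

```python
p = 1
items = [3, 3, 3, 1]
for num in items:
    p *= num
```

Let's trace through this code step by step.

Initialize: p = 1
Initialize: items = [3, 3, 3, 1]
Entering loop: for num in items:

After execution: p = 27
27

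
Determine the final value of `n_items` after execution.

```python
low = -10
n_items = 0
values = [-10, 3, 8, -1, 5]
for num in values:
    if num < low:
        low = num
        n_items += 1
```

Let's trace through this code step by step.

Initialize: low = -10
Initialize: n_items = 0
Initialize: values = [-10, 3, 8, -1, 5]
Entering loop: for num in values:

After execution: n_items = 0
0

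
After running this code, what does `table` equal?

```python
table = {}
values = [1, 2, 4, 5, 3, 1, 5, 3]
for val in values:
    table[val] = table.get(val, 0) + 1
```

Let's trace through this code step by step.

Initialize: table = {}
Initialize: values = [1, 2, 4, 5, 3, 1, 5, 3]
Entering loop: for val in values:

After execution: table = {1: 2, 2: 1, 4: 1, 5: 2, 3: 2}
{1: 2, 2: 1, 4: 1, 5: 2, 3: 2}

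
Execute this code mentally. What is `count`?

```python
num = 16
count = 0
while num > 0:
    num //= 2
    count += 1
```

Let's trace through this code step by step.

Initialize: num = 16
Initialize: count = 0
Entering loop: while num > 0:

After execution: count = 5
5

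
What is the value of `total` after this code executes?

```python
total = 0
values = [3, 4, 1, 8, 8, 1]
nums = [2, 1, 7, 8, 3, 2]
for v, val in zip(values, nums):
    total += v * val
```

Let's trace through this code step by step.

Initialize: total = 0
Initialize: values = [3, 4, 1, 8, 8, 1]
Initialize: nums = [2, 1, 7, 8, 3, 2]
Entering loop: for v, val in zip(values, nums):

After execution: total = 107
107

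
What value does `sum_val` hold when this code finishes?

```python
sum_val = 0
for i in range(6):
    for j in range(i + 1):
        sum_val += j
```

Let's trace through this code step by step.

Initialize: sum_val = 0
Entering loop: for i in range(6):

After execution: sum_val = 35
35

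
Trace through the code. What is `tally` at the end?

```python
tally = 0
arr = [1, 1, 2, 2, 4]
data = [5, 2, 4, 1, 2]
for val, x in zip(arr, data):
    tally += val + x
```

Let's trace through this code step by step.

Initialize: tally = 0
Initialize: arr = [1, 1, 2, 2, 4]
Initialize: data = [5, 2, 4, 1, 2]
Entering loop: for val, x in zip(arr, data):

After execution: tally = 24
24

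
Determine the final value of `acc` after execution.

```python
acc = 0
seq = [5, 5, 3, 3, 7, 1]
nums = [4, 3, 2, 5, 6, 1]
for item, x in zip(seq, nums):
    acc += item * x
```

Let's trace through this code step by step.

Initialize: acc = 0
Initialize: seq = [5, 5, 3, 3, 7, 1]
Initialize: nums = [4, 3, 2, 5, 6, 1]
Entering loop: for item, x in zip(seq, nums):

After execution: acc = 99
99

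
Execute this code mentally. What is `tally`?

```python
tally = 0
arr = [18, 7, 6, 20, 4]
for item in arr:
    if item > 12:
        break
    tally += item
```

Let's trace through this code step by step.

Initialize: tally = 0
Initialize: arr = [18, 7, 6, 20, 4]
Entering loop: for item in arr:

After execution: tally = 0
0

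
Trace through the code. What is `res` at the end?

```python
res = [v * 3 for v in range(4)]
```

Let's trace through this code step by step.

Initialize: res = [v * 3 for v in range(4)]

After execution: res = [0, 3, 6, 9]
[0, 3, 6, 9]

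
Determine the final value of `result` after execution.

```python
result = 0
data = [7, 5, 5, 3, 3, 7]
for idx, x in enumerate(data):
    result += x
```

Let's trace through this code step by step.

Initialize: result = 0
Initialize: data = [7, 5, 5, 3, 3, 7]
Entering loop: for idx, x in enumerate(data):

After execution: result = 30
30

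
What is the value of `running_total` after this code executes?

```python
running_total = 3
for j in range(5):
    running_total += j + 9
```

Let's trace through this code step by step.

Initialize: running_total = 3
Entering loop: for j in range(5):

After execution: running_total = 58
58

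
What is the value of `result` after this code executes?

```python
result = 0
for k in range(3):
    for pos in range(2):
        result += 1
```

Let's trace through this code step by step.

Initialize: result = 0
Entering loop: for k in range(3):

After execution: result = 6
6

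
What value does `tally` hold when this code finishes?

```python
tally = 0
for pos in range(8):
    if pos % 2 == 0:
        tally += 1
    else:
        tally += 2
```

Let's trace through this code step by step.

Initialize: tally = 0
Entering loop: for pos in range(8):

After execution: tally = 12
12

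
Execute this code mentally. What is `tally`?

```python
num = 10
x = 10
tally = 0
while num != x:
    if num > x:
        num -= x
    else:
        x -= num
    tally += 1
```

Let's trace through this code step by step.

Initialize: num = 10
Initialize: x = 10
Initialize: tally = 0
Entering loop: while num != x:

After execution: tally = 0
0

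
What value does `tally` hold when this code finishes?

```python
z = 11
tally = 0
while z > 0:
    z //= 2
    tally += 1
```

Let's trace through this code step by step.

Initialize: z = 11
Initialize: tally = 0
Entering loop: while z > 0:

After execution: tally = 4
4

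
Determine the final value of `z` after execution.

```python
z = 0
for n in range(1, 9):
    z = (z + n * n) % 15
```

Let's trace through this code step by step.

Initialize: z = 0
Entering loop: for n in range(1, 9):

After execution: z = 9
9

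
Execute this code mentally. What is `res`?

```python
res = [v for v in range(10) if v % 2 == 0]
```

Let's trace through this code step by step.

Initialize: res = [v for v in range(10) if v % 2 == 0]

After execution: res = [0, 2, 4, 6, 8]
[0, 2, 4, 6, 8]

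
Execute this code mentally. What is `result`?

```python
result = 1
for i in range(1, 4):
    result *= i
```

Let's trace through this code step by step.

Initialize: result = 1
Entering loop: for i in range(1, 4):

After execution: result = 6
6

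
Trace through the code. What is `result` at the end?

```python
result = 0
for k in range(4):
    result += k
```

Let's trace through this code step by step.

Initialize: result = 0
Entering loop: for k in range(4):

After execution: result = 6
6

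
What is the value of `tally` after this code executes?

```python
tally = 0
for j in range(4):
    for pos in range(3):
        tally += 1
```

Let's trace through this code step by step.

Initialize: tally = 0
Entering loop: for j in range(4):

After execution: tally = 12
12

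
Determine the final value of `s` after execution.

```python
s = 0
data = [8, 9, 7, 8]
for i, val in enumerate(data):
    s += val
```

Let's trace through this code step by step.

Initialize: s = 0
Initialize: data = [8, 9, 7, 8]
Entering loop: for i, val in enumerate(data):

After execution: s = 32
32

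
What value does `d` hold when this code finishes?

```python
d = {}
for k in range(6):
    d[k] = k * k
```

Let's trace through this code step by step.

Initialize: d = {}
Entering loop: for k in range(6):

After execution: d = {0: 0, 1: 1, 2: 4, 3: 9, 4: 16, 5: 25}
{0: 0, 1: 1, 2: 4, 3: 9, 4: 16, 5: 25}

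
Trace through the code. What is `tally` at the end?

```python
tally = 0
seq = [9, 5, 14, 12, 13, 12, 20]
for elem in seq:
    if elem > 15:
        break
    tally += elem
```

Let's trace through this code step by step.

Initialize: tally = 0
Initialize: seq = [9, 5, 14, 12, 13, 12, 20]
Entering loop: for elem in seq:

After execution: tally = 65
65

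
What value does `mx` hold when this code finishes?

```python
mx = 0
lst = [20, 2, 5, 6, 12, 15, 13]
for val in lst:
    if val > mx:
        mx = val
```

Let's trace through this code step by step.

Initialize: mx = 0
Initialize: lst = [20, 2, 5, 6, 12, 15, 13]
Entering loop: for val in lst:

After execution: mx = 20
20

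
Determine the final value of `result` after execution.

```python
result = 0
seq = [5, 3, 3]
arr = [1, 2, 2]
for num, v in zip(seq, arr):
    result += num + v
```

Let's trace through this code step by step.

Initialize: result = 0
Initialize: seq = [5, 3, 3]
Initialize: arr = [1, 2, 2]
Entering loop: for num, v in zip(seq, arr):

After execution: result = 16
16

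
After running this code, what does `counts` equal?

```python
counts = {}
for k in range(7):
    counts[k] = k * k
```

Let's trace through this code step by step.

Initialize: counts = {}
Entering loop: for k in range(7):

After execution: counts = {0: 0, 1: 1, 2: 4, 3: 9, 4: 16, 5: 25, 6: 36}
{0: 0, 1: 1, 2: 4, 3: 9, 4: 16, 5: 25, 6: 36}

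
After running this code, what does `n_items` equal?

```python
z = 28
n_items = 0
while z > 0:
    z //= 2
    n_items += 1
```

Let's trace through this code step by step.

Initialize: z = 28
Initialize: n_items = 0
Entering loop: while z > 0:

After execution: n_items = 5
5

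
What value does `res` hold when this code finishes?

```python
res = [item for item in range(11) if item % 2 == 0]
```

Let's trace through this code step by step.

Initialize: res = [item for item in range(11) if item % 2 == 0]

After execution: res = [0, 2, 4, 6, 8, 10]
[0, 2, 4, 6, 8, 10]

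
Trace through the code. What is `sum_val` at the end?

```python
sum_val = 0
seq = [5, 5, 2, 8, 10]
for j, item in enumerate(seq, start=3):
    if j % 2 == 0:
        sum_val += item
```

Let's trace through this code step by step.

Initialize: sum_val = 0
Initialize: seq = [5, 5, 2, 8, 10]
Entering loop: for j, item in enumerate(seq, start=3):

After execution: sum_val = 13
13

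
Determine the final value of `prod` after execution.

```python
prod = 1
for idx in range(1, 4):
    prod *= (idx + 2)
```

Let's trace through this code step by step.

Initialize: prod = 1
Entering loop: for idx in range(1, 4):

After execution: prod = 60
60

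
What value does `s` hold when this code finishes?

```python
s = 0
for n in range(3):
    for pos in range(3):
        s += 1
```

Let's trace through this code step by step.

Initialize: s = 0
Entering loop: for n in range(3):

After execution: s = 9
9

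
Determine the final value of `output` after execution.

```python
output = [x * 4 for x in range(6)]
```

Let's trace through this code step by step.

Initialize: output = [x * 4 for x in range(6)]

After execution: output = [0, 4, 8, 12, 16, 20]
[0, 4, 8, 12, 16, 20]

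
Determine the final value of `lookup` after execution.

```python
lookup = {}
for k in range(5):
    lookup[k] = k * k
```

Let's trace through this code step by step.

Initialize: lookup = {}
Entering loop: for k in range(5):

After execution: lookup = {0: 0, 1: 1, 2: 4, 3: 9, 4: 16}
{0: 0, 1: 1, 2: 4, 3: 9, 4: 16}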